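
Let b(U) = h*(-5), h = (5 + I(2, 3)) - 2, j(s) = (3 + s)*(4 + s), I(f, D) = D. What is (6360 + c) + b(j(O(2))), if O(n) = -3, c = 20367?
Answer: 26697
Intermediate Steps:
h = 6 (h = (5 + 3) - 2 = 8 - 2 = 6)
b(U) = -30 (b(U) = 6*(-5) = -30)
(6360 + c) + b(j(O(2))) = (6360 + 20367) - 30 = 26727 - 30 = 26697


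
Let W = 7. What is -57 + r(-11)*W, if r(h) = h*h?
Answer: 790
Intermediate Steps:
r(h) = h²
-57 + r(-11)*W = -57 + (-11)²*7 = -57 + 121*7 = -57 + 847 = 790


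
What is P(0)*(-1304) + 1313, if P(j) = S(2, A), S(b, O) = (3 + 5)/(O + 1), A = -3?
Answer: 6529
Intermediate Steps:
S(b, O) = 8/(1 + O)
P(j) = -4 (P(j) = 8/(1 - 3) = 8/(-2) = 8*(-½) = -4)
P(0)*(-1304) + 1313 = -4*(-1304) + 1313 = 5216 + 1313 = 6529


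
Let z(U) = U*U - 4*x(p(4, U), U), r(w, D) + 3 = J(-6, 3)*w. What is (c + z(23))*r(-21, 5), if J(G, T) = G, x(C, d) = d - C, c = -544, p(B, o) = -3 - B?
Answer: -16605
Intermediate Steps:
r(w, D) = -3 - 6*w
z(U) = -28 + U² - 4*U (z(U) = U*U - 4*(U - (-3 - 1*4)) = U² - 4*(U - (-3 - 4)) = U² - 4*(U - 1*(-7)) = U² - 4*(U + 7) = U² - 4*(7 + U) = U² + (-28 - 4*U) = -28 + U² - 4*U)
(c + z(23))*r(-21, 5) = (-544 + (-28 + 23² - 4*23))*(-3 - 6*(-21)) = (-544 + (-28 + 529 - 92))*(-3 + 126) = (-544 + 409)*123 = -135*123 = -16605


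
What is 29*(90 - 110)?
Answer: -580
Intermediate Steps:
29*(90 - 110) = 29*(-20) = -580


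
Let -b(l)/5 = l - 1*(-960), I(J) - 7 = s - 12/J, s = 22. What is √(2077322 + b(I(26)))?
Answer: √350232103/13 ≈ 1439.6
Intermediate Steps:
I(J) = 29 - 12/J (I(J) = 7 + (22 - 12/J) = 29 - 12/J)
b(l) = -4800 - 5*l (b(l) = -5*(l - 1*(-960)) = -5*(l + 960) = -5*(960 + l) = -4800 - 5*l)
√(2077322 + b(I(26))) = √(2077322 + (-4800 - 5*(29 - 12/26))) = √(2077322 + (-4800 - 5*(29 - 12*1/26))) = √(2077322 + (-4800 - 5*(29 - 6/13))) = √(2077322 + (-4800 - 5*371/13)) = √(2077322 + (-4800 - 1855/13)) = √(2077322 - 64255/13) = √(26940931/13) = √350232103/13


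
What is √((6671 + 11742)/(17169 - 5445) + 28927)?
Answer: √994073742291/5862 ≈ 170.08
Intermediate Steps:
√((6671 + 11742)/(17169 - 5445) + 28927) = √(18413/11724 + 28927) = √(339158561/11724) = √994073742291/5862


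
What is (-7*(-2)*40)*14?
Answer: 7840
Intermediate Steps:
(-7*(-2)*40)*14 = (14*40)*14 = 560*14 = 7840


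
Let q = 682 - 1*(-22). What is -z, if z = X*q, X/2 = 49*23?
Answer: -1586816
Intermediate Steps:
q = 704 (q = 682 + 22 = 704)
X = 2254 (X = 2*(49*23) = 2*1127 = 2254)
z = 1586816 (z = 2254*704 = 1586816)
-z = -1*1586816 = -1586816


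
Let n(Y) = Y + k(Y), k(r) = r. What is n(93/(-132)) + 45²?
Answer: 44519/22 ≈ 2023.6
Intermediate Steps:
n(Y) = 2*Y (n(Y) = Y + Y = 2*Y)
n(93/(-132)) + 45² = 2*(93/(-132)) + 45² = 2*(93*(-1/132)) + 2025 = 2*(-31/44) + 2025 = -31/22 + 2025 = 44519/22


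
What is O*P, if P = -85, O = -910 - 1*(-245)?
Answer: 56525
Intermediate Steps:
O = -665 (O = -910 + 245 = -665)
O*P = -665*(-85) = 56525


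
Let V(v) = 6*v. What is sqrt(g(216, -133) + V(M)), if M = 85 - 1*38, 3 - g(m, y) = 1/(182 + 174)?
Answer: sqrt(9029851)/178 ≈ 16.882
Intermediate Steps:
g(m, y) = 1067/356 (g(m, y) = 3 - 1/(182 + 174) = 3 - 1/356 = 1067/356)
M = 47 (M = 85 - 38 = 47)
sqrt(g(216, -133) + V(M)) = sqrt(1067/356 + 6*47) = sqrt(1067/356 + 282) = sqrt(101459/356) = sqrt(9029851)/178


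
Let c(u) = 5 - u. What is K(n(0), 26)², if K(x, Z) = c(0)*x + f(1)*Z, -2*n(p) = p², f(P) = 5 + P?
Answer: 24336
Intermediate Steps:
n(p) = -p²/2
K(x, Z) = 5*x + 6*Z (K(x, Z) = (5 - 1*0)*x + (5 + 1)*Z = (5 + 0)*x + 6*Z = 5*x + 6*Z)
K(n(0), 26)² = (5*(-½*0²) + 6*26)² = (5*(-½*0) + 156)² = (5*0 + 156)² = (0 + 156)² = 156² = 24336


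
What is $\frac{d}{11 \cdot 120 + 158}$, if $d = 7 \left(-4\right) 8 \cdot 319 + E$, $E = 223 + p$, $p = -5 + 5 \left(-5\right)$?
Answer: $- \frac{71263}{1478} \approx -48.216$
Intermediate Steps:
$p = -30$ ($p = -5 - 25 = -30$)
$E = 193$ ($E = 223 - 30 = 193$)
$d = -71263$ ($d = 7 \left(-4\right) 8 \cdot 319 + 193 = \left(-28\right) 8 \cdot 319 + 193 = \left(-224\right) 319 + 193 = -71456 + 193 = -71263$)
$\frac{d}{11 \cdot 120 + 158} = - \frac{71263}{11 \cdot 120 + 158} = - \frac{71263}{1320 + 158} = - \frac{71263}{1478}$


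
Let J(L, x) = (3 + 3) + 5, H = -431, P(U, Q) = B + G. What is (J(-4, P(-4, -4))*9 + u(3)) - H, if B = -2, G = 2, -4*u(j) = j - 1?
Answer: 1059/2 ≈ 529.50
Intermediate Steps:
u(j) = ¼ - j/4 (u(j) = -(j - 1)/4 = -(-1 + j)/4 = ¼ - j/4)
P(U, Q) = 0 (P(U, Q) = -2 + 2 = 0)
J(L, x) = 11 (J(L, x) = 6 + 5 = 11)
(J(-4, P(-4, -4))*9 + u(3)) - H = (11*9 + (¼ - ¼*3)) - 1*(-431) = (99 + (¼ - ¾)) + 431 = (99 - ½) + 431 = 197/2 + 431 = 1059/2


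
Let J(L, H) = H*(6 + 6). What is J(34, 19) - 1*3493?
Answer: -3265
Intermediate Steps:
J(L, H) = 12*H (J(L, H) = H*12 = 12*H)
J(34, 19) - 1*3493 = 12*19 - 1*3493 = 228 - 3493 = -3265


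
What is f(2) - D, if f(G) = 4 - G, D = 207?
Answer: -205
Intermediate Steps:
f(2) - D = (4 - 1*2) - 1*207 = (4 - 2) - 207 = 2 - 207 = -205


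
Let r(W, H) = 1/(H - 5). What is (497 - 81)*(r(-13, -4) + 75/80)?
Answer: 3094/9 ≈ 343.78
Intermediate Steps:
r(W, H) = 1/(-5 + H)
(497 - 81)*(r(-13, -4) + 75/80) = (497 - 81)*(1/(-5 - 4) + 75/80) = 416*(1/(-9) + 75*(1/80)) = 416*(-1/9 + 15/16) = 416*(119/144) = 3094/9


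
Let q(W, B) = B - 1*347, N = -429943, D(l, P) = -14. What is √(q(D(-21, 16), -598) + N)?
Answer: 2*I*√107722 ≈ 656.42*I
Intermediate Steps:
q(W, B) = -347 + B (q(W, B) = B - 347 = -347 + B)
√(q(D(-21, 16), -598) + N) = √((-347 - 598) - 429943) = √(-945 - 429943) = √(-430888) = 2*I*√107722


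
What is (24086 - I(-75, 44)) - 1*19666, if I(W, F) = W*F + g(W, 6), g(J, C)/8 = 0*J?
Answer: 7720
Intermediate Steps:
g(J, C) = 0 (g(J, C) = 8*(0*J) = 8*0 = 0)
I(W, F) = F*W (I(W, F) = W*F + 0 = F*W + 0 = F*W)
(24086 - I(-75, 44)) - 1*19666 = (24086 - 44*(-75)) - 1*19666 = (24086 - 1*(-3300)) - 19666 = (24086 + 3300) - 19666 = 27386 - 19666 = 7720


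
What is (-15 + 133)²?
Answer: 13924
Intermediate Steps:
(-15 + 133)² = 118² = 13924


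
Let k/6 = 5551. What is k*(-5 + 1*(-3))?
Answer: -266448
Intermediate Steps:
k = 33306 (k = 6*5551 = 33306)
k*(-5 + 1*(-3)) = 33306*(-5 + 1*(-3)) = 33306*(-5 - 3) = 33306*(-8) = -266448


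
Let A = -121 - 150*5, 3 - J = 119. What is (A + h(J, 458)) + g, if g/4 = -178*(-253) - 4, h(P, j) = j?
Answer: 179707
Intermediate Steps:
J = -116 (J = 3 - 1*119 = 3 - 119 = -116)
g = 180120 (g = 4*(-178*(-253) - 4) = 4*(45034 - 4) = 4*45030 = 180120)
A = -871 (A = -121 - 750 = -871)
(A + h(J, 458)) + g = (-871 + 458) + 180120 = -413 + 180120 = 179707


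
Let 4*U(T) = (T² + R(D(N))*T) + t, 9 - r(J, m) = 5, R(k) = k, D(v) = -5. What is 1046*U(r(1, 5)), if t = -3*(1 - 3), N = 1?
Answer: 523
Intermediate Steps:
r(J, m) = 4 (r(J, m) = 9 - 1*5 = 9 - 5 = 4)
t = 6 (t = -3*(-2) = 6)
U(T) = 3/2 - 5*T/4 + T²/4 (U(T) = ((T² - 5*T) + 6)/4 = (6 + T² - 5*T)/4 = 3/2 - 5*T/4 + T²/4)
1046*U(r(1, 5)) = 1046*(3/2 - 5/4*4 + (¼)*4²) = 1046*(3/2 - 5 + (¼)*16) = 1046*(3/2 - 5 + 4) = 1046*(½) = 523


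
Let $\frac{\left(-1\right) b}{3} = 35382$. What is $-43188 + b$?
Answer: $-149334$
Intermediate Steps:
$b = -106146$ ($b = \left(-3\right) 35382 = -106146$)
$-43188 + b = -43188 - 106146 = -149334$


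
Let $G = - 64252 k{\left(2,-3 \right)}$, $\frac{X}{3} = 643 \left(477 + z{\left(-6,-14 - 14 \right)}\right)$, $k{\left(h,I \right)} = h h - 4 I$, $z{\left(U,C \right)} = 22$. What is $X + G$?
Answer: $-65461$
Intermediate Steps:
$k{\left(h,I \right)} = h^{2} - 4 I$
$X = 962571$ ($X = 3 \cdot 643 \left(477 + 22\right) = 3 \cdot 643 \cdot 499 = 3 \cdot 320857 = 962571$)
$G = -1028032$ ($G = - 64252 \left(2^{2} - -12\right) = - 64252 \left(4 + 12\right) = \left(-64252\right) 16 = -1028032$)
$X + G = 962571 - 1028032 = -65461$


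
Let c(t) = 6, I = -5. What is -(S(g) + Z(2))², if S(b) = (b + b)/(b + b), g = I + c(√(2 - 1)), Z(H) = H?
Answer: -9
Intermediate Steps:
g = 1 (g = -5 + 6 = 1)
S(b) = 1 (S(b) = (2*b)/((2*b)) = (2*b)*(1/(2*b)) = 1)
-(S(g) + Z(2))² = -(1 + 2)² = -1*3² = -1*9 = -9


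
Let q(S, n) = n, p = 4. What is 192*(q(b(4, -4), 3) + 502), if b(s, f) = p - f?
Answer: 96960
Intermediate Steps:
b(s, f) = 4 - f
192*(q(b(4, -4), 3) + 502) = 192*(3 + 502) = 192*505 = 96960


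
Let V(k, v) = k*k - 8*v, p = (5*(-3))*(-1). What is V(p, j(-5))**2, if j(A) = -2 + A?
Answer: 78961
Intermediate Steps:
p = 15 (p = -15*(-1) = 15)
V(k, v) = k**2 - 8*v
V(p, j(-5))**2 = (15**2 - 8*(-2 - 5))**2 = (225 - 8*(-7))**2 = (225 + 56)**2 = 281**2 = 78961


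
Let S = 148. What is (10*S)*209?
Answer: 309320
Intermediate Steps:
(10*S)*209 = (10*148)*209 = 1480*209 = 309320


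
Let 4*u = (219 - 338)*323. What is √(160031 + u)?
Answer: √601687/2 ≈ 387.84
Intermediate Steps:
u = -38437/4 (u = ((219 - 338)*323)/4 = (-119*323)/4 = (¼)*(-38437) = -38437/4 ≈ -9609.3)
√(160031 + u) = √(160031 - 38437/4) = √(601687/4) = √601687/2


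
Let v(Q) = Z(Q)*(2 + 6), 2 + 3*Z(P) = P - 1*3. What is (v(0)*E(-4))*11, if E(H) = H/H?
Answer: -440/3 ≈ -146.67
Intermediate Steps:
E(H) = 1
Z(P) = -5/3 + P/3 (Z(P) = -⅔ + (P - 1*3)/3 = -⅔ + (P - 3)/3 = -⅔ + (-3 + P)/3 = -⅔ + (-1 + P/3) = -5/3 + P/3)
v(Q) = -40/3 + 8*Q/3 (v(Q) = (-5/3 + Q/3)*(2 + 6) = (-5/3 + Q/3)*8 = -40/3 + 8*Q/3)
(v(0)*E(-4))*11 = ((-40/3 + (8/3)*0)*1)*11 = ((-40/3 + 0)*1)*11 = -40/3*1*11 = -40/3*11 = -440/3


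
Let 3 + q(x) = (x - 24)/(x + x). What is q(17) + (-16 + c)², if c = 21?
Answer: 741/34 ≈ 21.794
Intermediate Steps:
q(x) = -3 + (-24 + x)/(2*x) (q(x) = -3 + (x - 24)/(x + x) = -3 + (-24 + x)/((2*x)) = -3 + (-24 + x)*(1/(2*x)) = -3 + (-24 + x)/(2*x))
q(17) + (-16 + c)² = (-5/2 - 12/17) + (-16 + 21)² = (-5/2 - 12*1/17) + 5² = (-5/2 - 12/17) + 25 = -109/34 + 25 = 741/34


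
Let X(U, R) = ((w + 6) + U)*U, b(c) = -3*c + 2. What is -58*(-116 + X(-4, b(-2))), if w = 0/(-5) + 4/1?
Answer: 8120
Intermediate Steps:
w = 4 (w = 0*(-⅕) + 4*1 = 0 + 4 = 4)
b(c) = 2 - 3*c
X(U, R) = U*(10 + U) (X(U, R) = ((4 + 6) + U)*U = (10 + U)*U = U*(10 + U))
-58*(-116 + X(-4, b(-2))) = -58*(-116 - 4*(10 - 4)) = -58*(-116 - 4*6) = -58*(-116 - 24) = -58*(-140) = 8120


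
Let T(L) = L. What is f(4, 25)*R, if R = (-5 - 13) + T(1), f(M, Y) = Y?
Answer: -425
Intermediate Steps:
R = -17 (R = (-5 - 13) + 1 = -18 + 1 = -17)
f(4, 25)*R = 25*(-17) = -425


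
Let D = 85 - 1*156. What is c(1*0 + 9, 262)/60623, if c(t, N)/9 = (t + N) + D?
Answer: 1800/60623 ≈ 0.029692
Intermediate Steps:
D = -71 (D = 85 - 156 = -71)
c(t, N) = -639 + 9*N + 9*t (c(t, N) = 9*((t + N) - 71) = 9*((N + t) - 71) = 9*(-71 + N + t) = -639 + 9*N + 9*t)
c(1*0 + 9, 262)/60623 = (-639 + 9*262 + 9*(1*0 + 9))/60623 = (-639 + 2358 + 9*(0 + 9))*(1/60623) = (-639 + 2358 + 9*9)*(1/60623) = (-639 + 2358 + 81)*(1/60623) = 1800*(1/60623) = 1800/60623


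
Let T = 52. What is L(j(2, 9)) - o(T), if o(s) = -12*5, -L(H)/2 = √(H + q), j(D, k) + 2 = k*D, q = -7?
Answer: 54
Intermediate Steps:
j(D, k) = -2 + D*k (j(D, k) = -2 + k*D = -2 + D*k)
L(H) = -2*√(-7 + H) (L(H) = -2*√(H - 7) = -2*√(-7 + H))
o(s) = -60
L(j(2, 9)) - o(T) = -2*√(-7 + (-2 + 2*9)) - 1*(-60) = -2*√(-7 + (-2 + 18)) + 60 = -2*√(-7 + 16) + 60 = -2*√9 + 60 = -2*3 + 60 = -6 + 60 = 54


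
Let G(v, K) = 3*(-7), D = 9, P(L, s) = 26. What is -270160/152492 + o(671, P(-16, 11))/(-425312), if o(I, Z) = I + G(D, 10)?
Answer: -14375176215/8107084688 ≈ -1.7732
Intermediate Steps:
G(v, K) = -21
o(I, Z) = -21 + I (o(I, Z) = I - 21 = -21 + I)
-270160/152492 + o(671, P(-16, 11))/(-425312) = -270160/152492 + (-21 + 671)/(-425312) = -270160*1/152492 + 650*(-1/425312) = -67540/38123 - 325/212656 = -14375176215/8107084688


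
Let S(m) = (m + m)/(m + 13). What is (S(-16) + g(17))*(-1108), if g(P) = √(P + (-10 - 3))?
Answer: -42104/3 ≈ -14035.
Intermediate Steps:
g(P) = √(-13 + P) (g(P) = √(P - 13) = √(-13 + P))
S(m) = 2*m/(13 + m) (S(m) = (2*m)/(13 + m) = 2*m/(13 + m))
(S(-16) + g(17))*(-1108) = (2*(-16)/(13 - 16) + √(-13 + 17))*(-1108) = (2*(-16)/(-3) + √4)*(-1108) = (2*(-16)*(-⅓) + 2)*(-1108) = (32/3 + 2)*(-1108) = (38/3)*(-1108) = -42104/3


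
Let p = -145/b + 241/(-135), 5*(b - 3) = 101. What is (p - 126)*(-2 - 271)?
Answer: 6586489/180 ≈ 36592.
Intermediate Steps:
b = 116/5 (b = 3 + (1/5)*101 = 3 + 101/5 = 116/5 ≈ 23.200)
p = -4339/540 (p = -145/116/5 + 241/(-135) = -145*5/116 + 241*(-1/135) = -25/4 - 241/135 = -4339/540 ≈ -8.0352)
(p - 126)*(-2 - 271) = (-4339/540 - 126)*(-2 - 271) = -72379/540*(-273) = 6586489/180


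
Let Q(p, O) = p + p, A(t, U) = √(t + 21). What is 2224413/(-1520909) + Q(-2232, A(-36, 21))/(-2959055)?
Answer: -6575371071939/4500453380995 ≈ -1.4610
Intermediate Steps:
A(t, U) = √(21 + t)
Q(p, O) = 2*p
2224413/(-1520909) + Q(-2232, A(-36, 21))/(-2959055) = 2224413/(-1520909) + (2*(-2232))/(-2959055) = 2224413*(-1/1520909) - 4464*(-1/2959055) = -2224413/1520909 + 4464/2959055 = -6575371071939/4500453380995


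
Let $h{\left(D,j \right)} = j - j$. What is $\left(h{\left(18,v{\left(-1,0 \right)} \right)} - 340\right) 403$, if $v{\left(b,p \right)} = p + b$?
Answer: $-137020$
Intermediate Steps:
$v{\left(b,p \right)} = b + p$
$h{\left(D,j \right)} = 0$
$\left(h{\left(18,v{\left(-1,0 \right)} \right)} - 340\right) 403 = \left(0 - 340\right) 403 = \left(-340\right) 403 = -137020$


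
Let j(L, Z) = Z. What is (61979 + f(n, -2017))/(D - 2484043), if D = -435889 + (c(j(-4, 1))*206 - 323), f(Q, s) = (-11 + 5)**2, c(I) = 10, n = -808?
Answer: -12403/583639 ≈ -0.021251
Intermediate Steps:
f(Q, s) = 36 (f(Q, s) = (-6)**2 = 36)
D = -434152 (D = -435889 + (10*206 - 323) = -435889 + (2060 - 323) = -435889 + 1737 = -434152)
(61979 + f(n, -2017))/(D - 2484043) = (61979 + 36)/(-434152 - 2484043) = 62015/(-2918195) = 62015*(-1/2918195) = -12403/583639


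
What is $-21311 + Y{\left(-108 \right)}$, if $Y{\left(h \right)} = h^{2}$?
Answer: $-9647$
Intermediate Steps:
$-21311 + Y{\left(-108 \right)} = -21311 + \left(-108\right)^{2} = -21311 + 11664 = -9647$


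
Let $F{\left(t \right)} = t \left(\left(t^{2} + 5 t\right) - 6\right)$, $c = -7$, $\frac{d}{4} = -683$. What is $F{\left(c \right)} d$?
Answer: $152992$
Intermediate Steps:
$d = -2732$ ($d = 4 \left(-683\right) = -2732$)
$F{\left(t \right)} = t \left(-6 + t^{2} + 5 t\right)$ ($F{\left(t \right)} = t \left(\left(t^{2} + 5 t\right) - 6\right) = t \left(-6 + t^{2} + 5 t\right)$)
$F{\left(c \right)} d = - 7 \left(-6 + \left(-7\right)^{2} + 5 \left(-7\right)\right) \left(-2732\right) = - 7 \left(-6 + 49 - 35\right) \left(-2732\right) = \left(-7\right) 8 \left(-2732\right) = \left(-56\right) \left(-2732\right) = 152992$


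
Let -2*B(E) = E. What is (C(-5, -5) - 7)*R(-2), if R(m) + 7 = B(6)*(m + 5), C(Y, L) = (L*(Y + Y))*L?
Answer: 4112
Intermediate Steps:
B(E) = -E/2
C(Y, L) = 2*Y*L² (C(Y, L) = (L*(2*Y))*L = (2*L*Y)*L = 2*Y*L²)
R(m) = -22 - 3*m (R(m) = -7 + (-½*6)*(m + 5) = -7 - 3*(5 + m) = -7 + (-15 - 3*m) = -22 - 3*m)
(C(-5, -5) - 7)*R(-2) = (2*(-5)*(-5)² - 7)*(-22 - 3*(-2)) = (2*(-5)*25 - 7)*(-22 + 6) = (-250 - 7)*(-16) = -257*(-16) = 4112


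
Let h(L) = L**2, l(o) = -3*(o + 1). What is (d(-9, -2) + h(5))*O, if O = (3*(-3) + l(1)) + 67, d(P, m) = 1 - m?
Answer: 1456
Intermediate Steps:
l(o) = -3 - 3*o (l(o) = -3*(1 + o) = -3 - 3*o)
O = 52 (O = (3*(-3) + (-3 - 3*1)) + 67 = (-9 + (-3 - 3)) + 67 = (-9 - 6) + 67 = -15 + 67 = 52)
(d(-9, -2) + h(5))*O = ((1 - 1*(-2)) + 5**2)*52 = ((1 + 2) + 25)*52 = (3 + 25)*52 = 28*52 = 1456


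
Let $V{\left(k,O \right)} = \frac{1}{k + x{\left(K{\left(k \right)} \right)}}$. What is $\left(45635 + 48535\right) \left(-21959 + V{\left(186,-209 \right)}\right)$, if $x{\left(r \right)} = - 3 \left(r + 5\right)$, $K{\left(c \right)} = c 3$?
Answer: $- \frac{1036007425420}{501} \approx -2.0679 \cdot 10^{9}$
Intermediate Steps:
$K{\left(c \right)} = 3 c$
$x{\left(r \right)} = -15 - 3 r$ ($x{\left(r \right)} = - 3 \left(5 + r\right) = -15 - 3 r$)
$V{\left(k,O \right)} = \frac{1}{-15 - 8 k}$ ($V{\left(k,O \right)} = \frac{1}{k - \left(15 + 3 \cdot 3 k\right)} = \frac{1}{k - \left(15 + 9 k\right)} = \frac{1}{-15 - 8 k}$)
$\left(45635 + 48535\right) \left(-21959 + V{\left(186,-209 \right)}\right) = \left(45635 + 48535\right) \left(-21959 - \frac{1}{15 + 8 \cdot 186}\right) = 94170 \left(-21959 - \frac{1}{15 + 1488}\right) = 94170 \left(-21959 - \frac{1}{1503}\right) = 94170 \left(- \frac{33004378}{1503}\right) = - \frac{1036007425420}{501}$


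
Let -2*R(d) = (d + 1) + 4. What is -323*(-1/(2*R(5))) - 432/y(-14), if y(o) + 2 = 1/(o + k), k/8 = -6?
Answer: 45493/250 ≈ 181.97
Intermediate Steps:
k = -48 (k = 8*(-6) = -48)
y(o) = -2 + 1/(-48 + o) (y(o) = -2 + 1/(o - 48) = -2 + 1/(-48 + o))
R(d) = -5/2 - d/2 (R(d) = -((d + 1) + 4)/2 = -((1 + d) + 4)/2 = -(5 + d)/2 = -5/2 - d/2)
-323*(-1/(2*R(5))) - 432/y(-14) = -323*(-1/(2*(-5/2 - 1/2*5))) - 432*(-48 - 14)/(97 - 2*(-14)) = -323*(-1/(2*(-5/2 - 5/2))) - 432*(-62/(97 + 28)) = -323/((-2*(-5))) - 432/((-1/62*125)) = -323/10 - 432/(-125/62) = -323*1/10 - 432*(-62/125) = -323/10 + 26784/125 = 45493/250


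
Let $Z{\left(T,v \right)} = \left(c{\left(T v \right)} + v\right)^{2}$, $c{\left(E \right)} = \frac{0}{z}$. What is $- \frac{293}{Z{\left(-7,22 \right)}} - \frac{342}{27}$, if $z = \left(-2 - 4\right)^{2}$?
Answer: $- \frac{19271}{1452} \approx -13.272$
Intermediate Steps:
$z = 36$ ($z = \left(-6\right)^{2} = 36$)
$c{\left(E \right)} = 0$ ($c{\left(E \right)} = \frac{0}{36} = 0 \cdot \frac{1}{36} = 0$)
$Z{\left(T,v \right)} = v^{2}$ ($Z{\left(T,v \right)} = \left(0 + v\right)^{2} = v^{2}$)
$- \frac{293}{Z{\left(-7,22 \right)}} - \frac{342}{27} = - \frac{293}{22^{2}} - \frac{342}{27} = - \frac{293}{484} - \frac{38}{3} = - \frac{19271}{1452}$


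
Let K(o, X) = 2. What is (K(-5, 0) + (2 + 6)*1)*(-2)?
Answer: -20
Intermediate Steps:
(K(-5, 0) + (2 + 6)*1)*(-2) = (2 + (2 + 6)*1)*(-2) = (2 + 8*1)*(-2) = (2 + 8)*(-2) = 10*(-2) = -20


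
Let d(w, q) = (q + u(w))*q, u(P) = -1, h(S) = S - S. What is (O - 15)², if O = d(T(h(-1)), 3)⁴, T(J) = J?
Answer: 1640961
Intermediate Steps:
h(S) = 0
d(w, q) = q*(-1 + q) (d(w, q) = (q - 1)*q = (-1 + q)*q = q*(-1 + q))
O = 1296 (O = (3*(-1 + 3))⁴ = (3*2)⁴ = 6⁴ = 1296)
(O - 15)² = (1296 - 15)² = 1281² = 1640961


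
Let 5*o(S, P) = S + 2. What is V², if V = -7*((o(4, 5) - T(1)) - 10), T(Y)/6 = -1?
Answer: 9604/25 ≈ 384.16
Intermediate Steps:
o(S, P) = ⅖ + S/5 (o(S, P) = (S + 2)/5 = (2 + S)/5 = ⅖ + S/5)
T(Y) = -6 (T(Y) = 6*(-1) = -6)
V = 98/5 (V = -7*(((⅖ + (⅕)*4) - 1*(-6)) - 10) = -7*(((⅖ + ⅘) + 6) - 10) = -7*((6/5 + 6) - 10) = -7*(36/5 - 10) = -7*(-14/5) = 98/5 ≈ 19.600)
V² = (98/5)² = 9604/25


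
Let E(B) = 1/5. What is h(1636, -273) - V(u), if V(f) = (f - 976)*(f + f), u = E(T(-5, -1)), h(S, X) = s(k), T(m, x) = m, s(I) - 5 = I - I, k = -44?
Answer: 9883/25 ≈ 395.32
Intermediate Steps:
s(I) = 5 (s(I) = 5 + (I - I) = 5 + 0 = 5)
h(S, X) = 5
E(B) = ⅕ (E(B) = 1*(⅕) = ⅕)
u = ⅕ ≈ 0.20000
V(f) = 2*f*(-976 + f) (V(f) = (-976 + f)*(2*f) = 2*f*(-976 + f))
h(1636, -273) - V(u) = 5 - 2*(-976 + ⅕)/5 = 5 - 2*(-4879)/(5*5) = 5 - 1*(-9758/25) = 5 + 9758/25 = 9883/25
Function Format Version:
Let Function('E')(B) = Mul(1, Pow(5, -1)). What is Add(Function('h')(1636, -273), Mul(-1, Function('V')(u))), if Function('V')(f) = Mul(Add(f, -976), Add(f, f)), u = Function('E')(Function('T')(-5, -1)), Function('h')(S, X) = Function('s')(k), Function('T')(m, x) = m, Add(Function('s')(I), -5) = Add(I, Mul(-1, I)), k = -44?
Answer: Rational(9883, 25) ≈ 395.32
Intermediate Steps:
Function('s')(I) = 5 (Function('s')(I) = Add(5, Add(I, Mul(-1, I))) = Add(5, 0) = 5)
Function('h')(S, X) = 5
Function('E')(B) = Rational(1, 5) (Function('E')(B) = Mul(1, Rational(1, 5)) = Rational(1, 5))
u = Rational(1, 5) ≈ 0.20000
Function('V')(f) = Mul(2, f, Add(-976, f)) (Function('V')(f) = Mul(Add(-976, f), Mul(2, f)) = Mul(2, f, Add(-976, f)))
Add(Function('h')(1636, -273), Mul(-1, Function('V')(u))) = Add(5, Mul(-1, Mul(2, Rational(1, 5), Add(-976, Rational(1, 5))))) = Add(5, Mul(-1, Mul(2, Rational(1, 5), Rational(-4879, 5)))) = Add(5, Mul(-1, Rational(-9758, 25))) = Add(5, Rational(9758, 25)) = Rational(9883, 25)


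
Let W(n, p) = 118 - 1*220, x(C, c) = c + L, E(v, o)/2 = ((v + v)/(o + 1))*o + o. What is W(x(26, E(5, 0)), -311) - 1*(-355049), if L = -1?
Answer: 354947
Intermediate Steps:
E(v, o) = 2*o + 4*o*v/(1 + o) (E(v, o) = 2*(((v + v)/(o + 1))*o + o) = 2*(((2*v)/(1 + o))*o + o) = 2*((2*v/(1 + o))*o + o) = 2*(2*o*v/(1 + o) + o) = 2*(o + 2*o*v/(1 + o)) = 2*o + 4*o*v/(1 + o))
x(C, c) = -1 + c (x(C, c) = c - 1 = -1 + c)
W(n, p) = -102 (W(n, p) = 118 - 220 = -102)
W(x(26, E(5, 0)), -311) - 1*(-355049) = -102 - 1*(-355049) = -102 + 355049 = 354947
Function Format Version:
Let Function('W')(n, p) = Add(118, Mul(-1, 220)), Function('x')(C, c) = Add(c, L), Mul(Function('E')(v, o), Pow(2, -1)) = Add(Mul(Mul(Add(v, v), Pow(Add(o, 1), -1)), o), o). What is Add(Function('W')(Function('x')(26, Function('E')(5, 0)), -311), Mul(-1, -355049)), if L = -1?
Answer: 354947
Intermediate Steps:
Function('E')(v, o) = Add(Mul(2, o), Mul(4, o, v, Pow(Add(1, o), -1))) (Function('E')(v, o) = Mul(2, Add(Mul(Mul(Add(v, v), Pow(Add(o, 1), -1)), o), o)) = Mul(2, Add(Mul(Mul(Mul(2, v), Pow(Add(1, o), -1)), o), o)) = Mul(2, Add(Mul(Mul(2, v, Pow(Add(1, o), -1)), o), o)) = Mul(2, Add(Mul(2, o, v, Pow(Add(1, o), -1)), o)) = Mul(2, Add(o, Mul(2, o, v, Pow(Add(1, o), -1)))) = Add(Mul(2, o), Mul(4, o, v, Pow(Add(1, o), -1))))
Function('x')(C, c) = Add(-1, c) (Function('x')(C, c) = Add(c, -1) = Add(-1, c))
Function('W')(n, p) = -102 (Function('W')(n, p) = Add(118, -220) = -102)
Add(Function('W')(Function('x')(26, Function('E')(5, 0)), -311), Mul(-1, -355049)) = Add(-102, Mul(-1, -355049)) = Add(-102, 355049) = 354947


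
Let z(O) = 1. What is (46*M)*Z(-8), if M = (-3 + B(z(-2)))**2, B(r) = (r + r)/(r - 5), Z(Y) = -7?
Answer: -7889/2 ≈ -3944.5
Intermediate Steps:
B(r) = 2*r/(-5 + r) (B(r) = (2*r)/(-5 + r) = 2*r/(-5 + r))
M = 49/4 (M = (-3 + 2*1/(-5 + 1))**2 = (-3 + 2*1/(-4))**2 = (-3 + 2*1*(-1/4))**2 = (-3 - 1/2)**2 = (-7/2)**2 = 49/4 ≈ 12.250)
(46*M)*Z(-8) = (46*(49/4))*(-7) = (1127/2)*(-7) = -7889/2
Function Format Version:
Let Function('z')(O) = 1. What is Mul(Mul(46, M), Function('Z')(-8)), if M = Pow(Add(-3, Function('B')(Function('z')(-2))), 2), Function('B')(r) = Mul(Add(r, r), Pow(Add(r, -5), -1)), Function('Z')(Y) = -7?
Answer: Rational(-7889, 2) ≈ -3944.5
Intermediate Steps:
Function('B')(r) = Mul(2, r, Pow(Add(-5, r), -1)) (Function('B')(r) = Mul(Mul(2, r), Pow(Add(-5, r), -1)) = Mul(2, r, Pow(Add(-5, r), -1)))
M = Rational(49, 4) (M = Pow(Add(-3, Mul(2, 1, Pow(Add(-5, 1), -1))), 2) = Pow(Add(-3, Mul(2, 1, Pow(-4, -1))), 2) = Pow(Add(-3, Mul(2, 1, Rational(-1, 4))), 2) = Pow(Add(-3, Rational(-1, 2)), 2) = Pow(Rational(-7, 2), 2) = Rational(49, 4) ≈ 12.250)
Mul(Mul(46, M), Function('Z')(-8)) = Mul(Mul(46, Rational(49, 4)), -7) = Mul(Rational(1127, 2), -7) = Rational(-7889, 2)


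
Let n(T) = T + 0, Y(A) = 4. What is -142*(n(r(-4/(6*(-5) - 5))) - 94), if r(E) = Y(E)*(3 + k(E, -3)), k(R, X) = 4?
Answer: 9372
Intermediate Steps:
r(E) = 28 (r(E) = 4*(3 + 4) = 4*7 = 28)
n(T) = T
-142*(n(r(-4/(6*(-5) - 5))) - 94) = -142*(28 - 94) = -142*(-66) = 9372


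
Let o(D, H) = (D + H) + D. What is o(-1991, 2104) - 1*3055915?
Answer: -3057793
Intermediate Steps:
o(D, H) = H + 2*D
o(-1991, 2104) - 1*3055915 = (2104 + 2*(-1991)) - 1*3055915 = (2104 - 3982) - 3055915 = -1878 - 3055915 = -3057793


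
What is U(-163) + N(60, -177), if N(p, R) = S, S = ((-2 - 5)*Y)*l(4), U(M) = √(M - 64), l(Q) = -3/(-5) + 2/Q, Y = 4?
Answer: -154/5 + I*√227 ≈ -30.8 + 15.067*I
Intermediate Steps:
l(Q) = ⅗ + 2/Q (l(Q) = -3*(-⅕) + 2/Q = ⅗ + 2/Q)
U(M) = √(-64 + M)
S = -154/5 (S = ((-2 - 5)*4)*(⅗ + 2/4) = (-7*4)*(⅗ + 2*(¼)) = -28*(⅗ + ½) = -28*11/10 = -154/5 ≈ -30.800)
N(p, R) = -154/5
U(-163) + N(60, -177) = √(-64 - 163) - 154/5 = √(-227) - 154/5 = I*√227 - 154/5 = -154/5 + I*√227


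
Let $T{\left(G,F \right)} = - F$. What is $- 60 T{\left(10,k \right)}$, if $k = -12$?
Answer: $-720$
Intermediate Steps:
$- 60 T{\left(10,k \right)} = - 60 \left(\left(-1\right) \left(-12\right)\right) = \left(-60\right) 12 = -720$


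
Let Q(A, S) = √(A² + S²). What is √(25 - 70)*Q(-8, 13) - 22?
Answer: -22 + 3*I*√1165 ≈ -22.0 + 102.4*I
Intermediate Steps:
√(25 - 70)*Q(-8, 13) - 22 = √(25 - 70)*√((-8)² + 13²) - 22 = √(-45)*√(64 + 169) - 22 = (3*I*√5)*√233 - 22 = 3*I*√1165 - 22 = -22 + 3*I*√1165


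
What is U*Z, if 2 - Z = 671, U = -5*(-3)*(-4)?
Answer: 40140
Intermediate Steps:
U = -60 (U = 15*(-4) = -60)
Z = -669 (Z = 2 - 1*671 = 2 - 671 = -669)
U*Z = -60*(-669) = 40140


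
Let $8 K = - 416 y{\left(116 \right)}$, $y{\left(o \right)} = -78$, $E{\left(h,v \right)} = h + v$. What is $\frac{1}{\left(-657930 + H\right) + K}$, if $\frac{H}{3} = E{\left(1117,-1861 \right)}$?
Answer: $- \frac{1}{656106} \approx -1.5241 \cdot 10^{-6}$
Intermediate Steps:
$H = -2232$ ($H = 3 \left(1117 - 1861\right) = 3 \left(-744\right) = -2232$)
$K = 4056$ ($K = \frac{\left(-416\right) \left(-78\right)}{8} = \frac{1}{8} \cdot 32448 = 4056$)
$\frac{1}{\left(-657930 + H\right) + K} = \frac{1}{\left(-657930 - 2232\right) + 4056} = \frac{1}{-660162 + 4056} = \frac{1}{-656106} = - \frac{1}{656106}$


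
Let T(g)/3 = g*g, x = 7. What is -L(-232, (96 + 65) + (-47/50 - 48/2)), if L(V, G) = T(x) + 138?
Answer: -285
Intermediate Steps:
T(g) = 3*g² (T(g) = 3*(g*g) = 3*g²)
L(V, G) = 285 (L(V, G) = 3*7² + 138 = 3*49 + 138 = 147 + 138 = 285)
-L(-232, (96 + 65) + (-47/50 - 48/2)) = -1*285 = -285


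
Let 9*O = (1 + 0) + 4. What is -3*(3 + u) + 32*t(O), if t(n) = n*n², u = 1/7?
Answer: -20114/5103 ≈ -3.9416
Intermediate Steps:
u = ⅐ (u = 1*(⅐) = ⅐ ≈ 0.14286)
O = 5/9 (O = ((1 + 0) + 4)/9 = (1 + 4)/9 = (⅑)*5 = 5/9 ≈ 0.55556)
t(n) = n³
-3*(3 + u) + 32*t(O) = -3*(3 + ⅐) + 32*(5/9)³ = -3*22/7 + 32*(125/729) = -66/7 + 4000/729 = -20114/5103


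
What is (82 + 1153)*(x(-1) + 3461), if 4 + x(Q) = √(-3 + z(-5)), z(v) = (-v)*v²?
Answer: 4269395 + 1235*√122 ≈ 4.2830e+6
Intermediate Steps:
z(v) = -v³
x(Q) = -4 + √122 (x(Q) = -4 + √(-3 - 1*(-5)³) = -4 + √(-3 - 1*(-125)) = -4 + √(-3 + 125) = -4 + √122)
(82 + 1153)*(x(-1) + 3461) = (82 + 1153)*((-4 + √122) + 3461) = 1235*(3457 + √122) = 4269395 + 1235*√122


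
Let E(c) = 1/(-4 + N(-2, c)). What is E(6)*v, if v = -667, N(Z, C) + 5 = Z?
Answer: 667/11 ≈ 60.636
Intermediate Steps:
N(Z, C) = -5 + Z
E(c) = -1/11 (E(c) = 1/(-4 + (-5 - 2)) = 1/(-4 - 7) = 1/(-11) = -1/11)
E(6)*v = -1/11*(-667) = 667/11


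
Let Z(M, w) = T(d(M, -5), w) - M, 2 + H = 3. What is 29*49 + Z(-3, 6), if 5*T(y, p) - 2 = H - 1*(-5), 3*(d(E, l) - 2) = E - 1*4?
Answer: 7128/5 ≈ 1425.6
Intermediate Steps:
d(E, l) = ⅔ + E/3 (d(E, l) = 2 + (E - 1*4)/3 = 2 + (E - 4)/3 = 2 + (-4 + E)/3 = 2 + (-4/3 + E/3) = ⅔ + E/3)
H = 1 (H = -2 + 3 = 1)
T(y, p) = 8/5 (T(y, p) = ⅖ + (1 - 1*(-5))/5 = ⅖ + (1 + 5)/5 = ⅖ + (⅕)*6 = ⅖ + 6/5 = 8/5)
Z(M, w) = 8/5 - M
29*49 + Z(-3, 6) = 29*49 + (8/5 - 1*(-3)) = 1421 + (8/5 + 3) = 1421 + 23/5 = 7128/5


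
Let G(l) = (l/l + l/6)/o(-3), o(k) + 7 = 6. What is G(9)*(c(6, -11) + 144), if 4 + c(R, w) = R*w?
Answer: -185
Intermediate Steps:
o(k) = -1 (o(k) = -7 + 6 = -1)
c(R, w) = -4 + R*w
G(l) = -1 - l/6 (G(l) = (l/l + l/6)/(-1) = (1 + l*(⅙))*(-1) = (1 + l/6)*(-1) = -1 - l/6)
G(9)*(c(6, -11) + 144) = (-1 - ⅙*9)*((-4 + 6*(-11)) + 144) = (-1 - 3/2)*((-4 - 66) + 144) = -5*(-70 + 144)/2 = -5/2*74 = -185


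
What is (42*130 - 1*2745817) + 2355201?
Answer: -385156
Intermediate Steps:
(42*130 - 1*2745817) + 2355201 = (5460 - 2745817) + 2355201 = -2740357 + 2355201 = -385156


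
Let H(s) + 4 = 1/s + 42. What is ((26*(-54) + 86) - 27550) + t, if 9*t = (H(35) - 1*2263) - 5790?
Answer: -3124648/105 ≈ -29759.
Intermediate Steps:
H(s) = 38 + 1/s (H(s) = -4 + (1/s + 42) = -4 + (42 + 1/s) = 38 + 1/s)
t = -93508/105 (t = (((38 + 1/35) - 1*2263) - 5790)/9 = (((38 + 1/35) - 2263) - 5790)/9 = ((1331/35 - 2263) - 5790)/9 = (-77874/35 - 5790)/9 = (1/9)*(-280524/35) = -93508/105 ≈ -890.55)
((26*(-54) + 86) - 27550) + t = ((26*(-54) + 86) - 27550) - 93508/105 = ((-1404 + 86) - 27550) - 93508/105 = (-1318 - 27550) - 93508/105 = -28868 - 93508/105 = -3124648/105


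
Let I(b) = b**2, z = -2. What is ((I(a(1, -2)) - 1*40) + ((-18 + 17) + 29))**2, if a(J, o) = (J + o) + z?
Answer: 9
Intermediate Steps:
a(J, o) = -2 + J + o (a(J, o) = (J + o) - 2 = -2 + J + o)
((I(a(1, -2)) - 1*40) + ((-18 + 17) + 29))**2 = (((-2 + 1 - 2)**2 - 1*40) + ((-18 + 17) + 29))**2 = (((-3)**2 - 40) + (-1 + 29))**2 = ((9 - 40) + 28)**2 = (-31 + 28)**2 = (-3)**2 = 9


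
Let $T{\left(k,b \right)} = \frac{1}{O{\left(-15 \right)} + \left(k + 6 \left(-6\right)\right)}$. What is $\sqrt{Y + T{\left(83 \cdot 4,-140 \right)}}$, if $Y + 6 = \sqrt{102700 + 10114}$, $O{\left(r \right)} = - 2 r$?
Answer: $\frac{\sqrt{-637330 + 106276 \sqrt{112814}}}{326} \approx 18.163$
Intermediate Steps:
$T{\left(k,b \right)} = \frac{1}{-6 + k}$ ($T{\left(k,b \right)} = \frac{1}{\left(-2\right) \left(-15\right) + \left(k + 6 \left(-6\right)\right)} = \frac{1}{30 + \left(k - 36\right)} = \frac{1}{30 + \left(-36 + k\right)} = \frac{1}{-6 + k}$)
$Y = -6 + \sqrt{112814}$ ($Y = -6 + \sqrt{102700 + 10114} = -6 + \sqrt{112814} \approx 329.88$)
$\sqrt{Y + T{\left(83 \cdot 4,-140 \right)}} = \sqrt{\left(-6 + \sqrt{112814}\right) + \frac{1}{-6 + 83 \cdot 4}} = \sqrt{\left(-6 + \sqrt{112814}\right) + \frac{1}{-6 + 332}} = \sqrt{\left(-6 + \sqrt{112814}\right) + \frac{1}{326}} = \sqrt{- \frac{1955}{326} + \sqrt{112814}}$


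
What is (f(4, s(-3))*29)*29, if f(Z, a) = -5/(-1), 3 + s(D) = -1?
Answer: 4205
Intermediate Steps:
s(D) = -4 (s(D) = -3 - 1 = -4)
f(Z, a) = 5 (f(Z, a) = -5*(-1) = 5)
(f(4, s(-3))*29)*29 = (5*29)*29 = 145*29 = 4205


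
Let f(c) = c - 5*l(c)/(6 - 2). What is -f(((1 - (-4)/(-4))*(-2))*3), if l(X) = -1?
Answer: -5/4 ≈ -1.2500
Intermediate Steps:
f(c) = 5/4 + c (f(c) = c - (-5)/(6 - 2) = c - (-5)/4 = c - 5*(-¼) = c + 5/4 = 5/4 + c)
-f(((1 - (-4)/(-4))*(-2))*3) = -(5/4 + ((1 - (-4)/(-4))*(-2))*3) = -(5/4 + ((1 - (-4)*(-1)/4)*(-2))*3) = -(5/4 + ((1 - 1*1)*(-2))*3) = -(5/4 + ((1 - 1)*(-2))*3) = -(5/4 + (0*(-2))*3) = -(5/4 + 0*3) = -(5/4 + 0) = -1*5/4 = -5/4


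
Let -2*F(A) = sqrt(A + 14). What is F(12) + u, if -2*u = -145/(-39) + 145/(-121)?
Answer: -5945/4719 - sqrt(26)/2 ≈ -3.8093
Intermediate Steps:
F(A) = -sqrt(14 + A)/2 (F(A) = -sqrt(A + 14)/2 = -sqrt(14 + A)/2)
u = -5945/4719 (u = -(-145/(-39) + 145/(-121))/2 = -(-145*(-1/39) + 145*(-1/121))/2 = -(145/39 - 145/121)/2 = -1/2*11890/4719 = -5945/4719 ≈ -1.2598)
F(12) + u = -sqrt(14 + 12)/2 - 5945/4719 = -sqrt(26)/2 - 5945/4719 = -5945/4719 - sqrt(26)/2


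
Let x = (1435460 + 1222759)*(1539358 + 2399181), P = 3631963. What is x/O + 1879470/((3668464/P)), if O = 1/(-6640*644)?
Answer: -82117197766961340889364115/1834232 ≈ -4.4769e+19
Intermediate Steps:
x = 10469499202041 (x = 2658219*3938539 = 10469499202041)
O = -1/4276160 (O = 1/(-4276160) = -1/4276160 ≈ -2.3385e-7)
x/O + 1879470/((3668464/P)) = 10469499202041/(-1/4276160) + 1879470/((3668464/3631963)) = 10469499202041*(-4276160) + 1879470/((3668464*(1/3631963))) = -44769253707799642560 + 1879470/(3668464/3631963) = -44769253707799642560 + 1879470*(3631963/3668464) = -44769253707799642560 + 3413082749805/1834232 = -82117197766961340889364115/1834232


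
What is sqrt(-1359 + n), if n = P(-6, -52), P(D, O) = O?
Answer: I*sqrt(1411) ≈ 37.563*I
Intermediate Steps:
n = -52
sqrt(-1359 + n) = sqrt(-1359 - 52) = sqrt(-1411) = I*sqrt(1411)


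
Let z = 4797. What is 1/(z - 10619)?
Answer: -1/5822 ≈ -0.00017176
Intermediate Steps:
1/(z - 10619) = 1/(4797 - 10619) = 1/(-5822) = -1/5822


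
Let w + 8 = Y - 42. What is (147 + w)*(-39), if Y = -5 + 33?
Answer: -4875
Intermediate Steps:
Y = 28
w = -22 (w = -8 + (28 - 42) = -8 - 14 = -22)
(147 + w)*(-39) = (147 - 22)*(-39) = 125*(-39) = -4875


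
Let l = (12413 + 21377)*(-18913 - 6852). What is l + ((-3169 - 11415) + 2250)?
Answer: -870611684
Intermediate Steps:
l = -870599350 (l = 33790*(-25765) = -870599350)
l + ((-3169 - 11415) + 2250) = -870599350 + ((-3169 - 11415) + 2250) = -870599350 + (-14584 + 2250) = -870599350 - 12334 = -870611684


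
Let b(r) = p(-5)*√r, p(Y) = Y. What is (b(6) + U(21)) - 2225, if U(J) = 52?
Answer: -2173 - 5*√6 ≈ -2185.2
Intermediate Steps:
b(r) = -5*√r
(b(6) + U(21)) - 2225 = (-5*√6 + 52) - 2225 = (52 - 5*√6) - 2225 = -2173 - 5*√6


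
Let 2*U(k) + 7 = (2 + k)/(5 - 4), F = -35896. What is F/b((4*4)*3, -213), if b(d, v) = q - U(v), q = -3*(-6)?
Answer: -35896/127 ≈ -282.65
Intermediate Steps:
U(k) = -5/2 + k/2 (U(k) = -7/2 + ((2 + k)/(5 - 4))/2 = -7/2 + ((2 + k)/1)/2 = -7/2 + ((2 + k)*1)/2 = -7/2 + (2 + k)/2 = -7/2 + (1 + k/2) = -5/2 + k/2)
q = 18
b(d, v) = 41/2 - v/2 (b(d, v) = 18 - (-5/2 + v/2) = 18 + (5/2 - v/2) = 41/2 - v/2)
F/b((4*4)*3, -213) = -35896/(41/2 - ½*(-213)) = -35896/(41/2 + 213/2) = -35896/127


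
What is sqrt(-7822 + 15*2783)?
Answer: sqrt(33923) ≈ 184.18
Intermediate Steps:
sqrt(-7822 + 15*2783) = sqrt(-7822 + 41745) = sqrt(33923)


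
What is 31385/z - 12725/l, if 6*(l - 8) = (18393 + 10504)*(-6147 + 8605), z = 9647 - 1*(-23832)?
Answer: 1113342544420/1188987836323 ≈ 0.93638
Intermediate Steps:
z = 33479 (z = 9647 + 23832 = 33479)
l = 35514437/3 (l = 8 + ((18393 + 10504)*(-6147 + 8605))/6 = 8 + (28897*2458)/6 = 8 + (1/6)*71028826 = 8 + 35514413/3 = 35514437/3 ≈ 1.1838e+7)
31385/z - 12725/l = 31385/33479 - 12725/35514437/3 = 31385*(1/33479) - 12725*3/35514437 = 31385/33479 - 38175/35514437 = 1113342544420/1188987836323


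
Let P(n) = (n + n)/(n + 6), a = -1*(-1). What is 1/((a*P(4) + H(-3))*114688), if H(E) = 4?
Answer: 5/2752512 ≈ 1.8165e-6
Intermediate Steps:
a = 1
P(n) = 2*n/(6 + n) (P(n) = (2*n)/(6 + n) = 2*n/(6 + n))
1/((a*P(4) + H(-3))*114688) = 1/((1*(2*4/(6 + 4)) + 4)*114688) = 1/((1*(2*4/10) + 4)*114688) = 1/((1*(2*4*(⅒)) + 4)*114688) = 1/((1*(⅘) + 4)*114688) = 1/((⅘ + 4)*114688) = 1/((24/5)*114688) = 1/(2752512/5) = 5/2752512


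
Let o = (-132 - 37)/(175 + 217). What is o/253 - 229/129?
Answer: -22733105/12793704 ≈ -1.7769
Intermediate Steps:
o = -169/392 ≈ -0.43112
o/253 - 229/129 = -169/392/253 - 229/129 = -169/392*1/253 - 229*1/129 = -169/99176 - 229/129 = -22733105/12793704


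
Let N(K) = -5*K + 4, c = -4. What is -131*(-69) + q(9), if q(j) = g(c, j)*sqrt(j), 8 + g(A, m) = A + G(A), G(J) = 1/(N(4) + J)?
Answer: 180057/20 ≈ 9002.8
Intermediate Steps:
N(K) = 4 - 5*K
G(J) = 1/(-16 + J) (G(J) = 1/((4 - 5*4) + J) = 1/((4 - 20) + J) = 1/(-16 + J))
g(A, m) = -8 + A + 1/(-16 + A) (g(A, m) = -8 + (A + 1/(-16 + A)) = -8 + A + 1/(-16 + A))
q(j) = -241*sqrt(j)/20 (q(j) = ((1 + (-16 - 4)*(-8 - 4))/(-16 - 4))*sqrt(j) = ((1 - 20*(-12))/(-20))*sqrt(j) = (-(1 + 240)/20)*sqrt(j) = (-1/20*241)*sqrt(j) = -241*sqrt(j)/20)
-131*(-69) + q(9) = -131*(-69) - 241*sqrt(9)/20 = 9039 - 241/20*3 = 9039 - 723/20 = 180057/20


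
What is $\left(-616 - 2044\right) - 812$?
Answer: $-3472$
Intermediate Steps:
$\left(-616 - 2044\right) - 812 = -2660 - 812 = -3472$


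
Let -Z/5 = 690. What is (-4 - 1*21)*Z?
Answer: 86250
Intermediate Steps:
Z = -3450 (Z = -5*690 = -3450)
(-4 - 1*21)*Z = (-4 - 1*21)*(-3450) = (-4 - 21)*(-3450) = -25*(-3450) = 86250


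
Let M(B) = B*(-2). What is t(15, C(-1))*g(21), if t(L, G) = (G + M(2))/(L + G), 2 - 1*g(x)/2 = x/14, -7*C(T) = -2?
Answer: -26/107 ≈ -0.24299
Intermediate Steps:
M(B) = -2*B
C(T) = 2/7 (C(T) = -⅐*(-2) = 2/7)
g(x) = 4 - x/7 (g(x) = 4 - 2*x/14 = 4 - x/7)
t(L, G) = (-4 + G)/(G + L) (t(L, G) = (G - 2*2)/(L + G) = (G - 4)/(G + L) = (-4 + G)/(G + L))
t(15, C(-1))*g(21) = ((-4 + 2/7)/(2/7 + 15))*(4 - ⅐*21) = (-26/7/(107/7))*(4 - 3) = ((7/107)*(-26/7))*1 = -26/107*1 = -26/107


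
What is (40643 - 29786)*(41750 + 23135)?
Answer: 704456445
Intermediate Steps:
(40643 - 29786)*(41750 + 23135) = 10857*64885 = 704456445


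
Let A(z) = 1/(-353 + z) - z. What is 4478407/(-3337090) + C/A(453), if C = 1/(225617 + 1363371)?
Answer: -80588449722145421/60050573653727770 ≈ -1.3420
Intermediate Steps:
C = 1/1588988 ≈ 6.2933e-7
4478407/(-3337090) + C/A(453) = 4478407/(-3337090) + 1/(1588988*(((1 - 1*453**2 + 353*453)/(-353 + 453)))) = 4478407*(-1/3337090) + 1/(1588988*(((1 - 1*205209 + 159909)/100))) = -4478407/3337090 + 1/(1588988*(((1 - 205209 + 159909)/100))) = -4478407/3337090 + 1/(1588988*(((1/100)*(-45299)))) = -4478407/3337090 + 1/(1588988*(-45299/100)) = -4478407/3337090 + (1/1588988)*(-100/45299) = -4478407/3337090 - 25/17994891853 = -80588449722145421/60050573653727770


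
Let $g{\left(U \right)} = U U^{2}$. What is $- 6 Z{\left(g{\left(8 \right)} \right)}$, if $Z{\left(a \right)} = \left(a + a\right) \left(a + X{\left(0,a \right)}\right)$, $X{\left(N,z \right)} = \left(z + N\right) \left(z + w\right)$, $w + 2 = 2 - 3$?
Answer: $-1604321280$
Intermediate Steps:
$w = -3$ ($w = -2 + \left(2 - 3\right) = -2 - 1 = -3$)
$g{\left(U \right)} = U^{3}$
$X{\left(N,z \right)} = \left(-3 + z\right) \left(N + z\right)$ ($X{\left(N,z \right)} = \left(z + N\right) \left(z - 3\right) = \left(N + z\right) \left(-3 + z\right) = \left(-3 + z\right) \left(N + z\right)$)
$Z{\left(a \right)} = 2 a \left(a^{2} - 2 a\right)$ ($Z{\left(a \right)} = \left(a + a\right) \left(a + \left(a^{2} - 0 - 3 a + 0 a\right)\right) = 2 a \left(a + \left(a^{2} + 0 - 3 a + 0\right)\right) = 2 a \left(a + \left(a^{2} - 3 a\right)\right) = 2 a \left(a^{2} - 2 a\right)$)
$- 6 Z{\left(g{\left(8 \right)} \right)} = - 6 \cdot 2 \left(8^{3}\right)^{2} \left(-2 + 8^{3}\right) = - 6 \cdot 2 \cdot 512^{2} \left(-2 + 512\right) = - 6 \cdot 2 \cdot 262144 \cdot 510 = \left(-6\right) 267386880 = -1604321280$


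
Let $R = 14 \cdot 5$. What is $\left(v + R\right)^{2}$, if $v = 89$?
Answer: $25281$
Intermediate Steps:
$R = 70$
$\left(v + R\right)^{2} = \left(89 + 70\right)^{2} = 159^{2} = 25281$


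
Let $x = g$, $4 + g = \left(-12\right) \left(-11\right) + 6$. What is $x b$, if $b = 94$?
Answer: $12596$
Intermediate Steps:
$g = 134$ ($g = -4 + \left(\left(-12\right) \left(-11\right) + 6\right) = -4 + \left(132 + 6\right) = -4 + 138 = 134$)
$x = 134$
$x b = 134 \cdot 94 = 12596$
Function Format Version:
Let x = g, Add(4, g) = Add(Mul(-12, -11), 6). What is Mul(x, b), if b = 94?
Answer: 12596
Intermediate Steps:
g = 134 (g = Add(-4, Add(Mul(-12, -11), 6)) = Add(-4, Add(132, 6)) = Add(-4, 138) = 134)
x = 134
Mul(x, b) = Mul(134, 94) = 12596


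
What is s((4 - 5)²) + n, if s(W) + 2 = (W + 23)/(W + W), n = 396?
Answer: 406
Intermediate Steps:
s(W) = -2 + (23 + W)/(2*W) (s(W) = -2 + (W + 23)/(W + W) = -2 + (23 + W)/((2*W)) = -2 + (23 + W)*(1/(2*W)) = -2 + (23 + W)/(2*W))
s((4 - 5)²) + n = (23 - 3*(4 - 5)²)/(2*((4 - 5)²)) + 396 = (23 - 3*(-1)²)/(2*((-1)²)) + 396 = (½)*(23 - 3*1)/1 + 396 = (½)*1*(23 - 3) + 396 = (½)*1*20 + 396 = 10 + 396 = 406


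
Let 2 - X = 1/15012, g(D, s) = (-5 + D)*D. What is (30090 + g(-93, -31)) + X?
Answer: 588560471/15012 ≈ 39206.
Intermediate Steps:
g(D, s) = D*(-5 + D)
X = 30023/15012 (X = 2 - 1/15012 = 30023/15012 ≈ 1.9999)
(30090 + g(-93, -31)) + X = (30090 - 93*(-5 - 93)) + 30023/15012 = (30090 - 93*(-98)) + 30023/15012 = (30090 + 9114) + 30023/15012 = 39204 + 30023/15012 = 588560471/15012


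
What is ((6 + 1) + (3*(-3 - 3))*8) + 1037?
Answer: 900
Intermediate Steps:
((6 + 1) + (3*(-3 - 3))*8) + 1037 = (7 + (3*(-6))*8) + 1037 = (7 - 18*8) + 1037 = (7 - 144) + 1037 = -137 + 1037 = 900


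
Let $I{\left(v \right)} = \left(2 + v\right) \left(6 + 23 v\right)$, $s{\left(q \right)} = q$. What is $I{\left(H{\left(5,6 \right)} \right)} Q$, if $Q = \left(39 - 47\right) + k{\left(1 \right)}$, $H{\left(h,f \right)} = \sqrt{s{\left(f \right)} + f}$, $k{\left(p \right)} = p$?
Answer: $-2016 - 728 \sqrt{3} \approx -3276.9$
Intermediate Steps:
$H{\left(h,f \right)} = \sqrt{2} \sqrt{f}$ ($H{\left(h,f \right)} = \sqrt{f + f} = \sqrt{2 f} = \sqrt{2} \sqrt{f}$)
$Q = -7$ ($Q = \left(39 - 47\right) + 1 = -8 + 1 = -7$)
$I{\left(H{\left(5,6 \right)} \right)} Q = \left(12 + 23 \left(\sqrt{2} \sqrt{6}\right)^{2} + 52 \sqrt{2} \sqrt{6}\right) \left(-7\right) = \left(12 + 23 \left(2 \sqrt{3}\right)^{2} + 52 \cdot 2 \sqrt{3}\right) \left(-7\right) = \left(12 + 23 \cdot 12 + 104 \sqrt{3}\right) \left(-7\right) = \left(12 + 276 + 104 \sqrt{3}\right) \left(-7\right) = \left(288 + 104 \sqrt{3}\right) \left(-7\right) = -2016 - 728 \sqrt{3}$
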